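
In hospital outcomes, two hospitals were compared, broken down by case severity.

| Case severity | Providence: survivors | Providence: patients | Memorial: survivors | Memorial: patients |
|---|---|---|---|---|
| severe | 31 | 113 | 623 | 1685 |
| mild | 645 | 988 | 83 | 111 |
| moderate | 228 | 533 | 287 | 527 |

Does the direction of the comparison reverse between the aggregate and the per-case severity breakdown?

Severe: Providence 31/113 = 27.4%, Memorial 623/1685 = 37.0% → Memorial
Mild: Providence 645/988 = 65.3%, Memorial 83/111 = 74.8% → Memorial
Moderate: Providence 228/533 = 42.8%, Memorial 287/527 = 54.5% → Memorial
Overall: Providence 904/1634 = 55.3%, Memorial 993/2323 = 42.7% → Providence
Memorial wins each case group but Providence wins overall — the comparison reverses. Memorial's patients skew toward severe, which has a lower base rate.

Yes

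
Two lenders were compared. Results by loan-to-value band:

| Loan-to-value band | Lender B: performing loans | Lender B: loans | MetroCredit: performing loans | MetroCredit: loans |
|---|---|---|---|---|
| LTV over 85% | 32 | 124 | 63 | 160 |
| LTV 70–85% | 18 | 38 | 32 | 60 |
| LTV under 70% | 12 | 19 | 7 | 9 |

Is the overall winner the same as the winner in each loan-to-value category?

LTV over 85%: Lender B 32/124 = 25.8%, MetroCredit 63/160 = 39.4% → MetroCredit
LTV 70–85%: Lender B 18/38 = 47.4%, MetroCredit 32/60 = 53.3% → MetroCredit
LTV under 70%: Lender B 12/19 = 63.2%, MetroCredit 7/9 = 77.8% → MetroCredit
Overall: Lender B 62/181 = 34.3%, MetroCredit 102/229 = 44.5% → MetroCredit
MetroCredit wins overall and in every loan-to-value group — no reversal.

Yes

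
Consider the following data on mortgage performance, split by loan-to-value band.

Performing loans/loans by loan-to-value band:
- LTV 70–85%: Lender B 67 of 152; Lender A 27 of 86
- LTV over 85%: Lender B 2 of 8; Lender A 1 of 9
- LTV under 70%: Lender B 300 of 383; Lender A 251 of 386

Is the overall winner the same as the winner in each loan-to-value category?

LTV 70–85%: Lender B 67/152 = 44.1%, Lender A 27/86 = 31.4% → Lender B
LTV over 85%: Lender B 2/8 = 25.0%, Lender A 1/9 = 11.1% → Lender B
LTV under 70%: Lender B 300/383 = 78.3%, Lender A 251/386 = 65.0% → Lender B
Overall: Lender B 369/543 = 68.0%, Lender A 279/481 = 58.0% → Lender B
Lender B wins overall and in every loan-to-value group — no reversal.

Yes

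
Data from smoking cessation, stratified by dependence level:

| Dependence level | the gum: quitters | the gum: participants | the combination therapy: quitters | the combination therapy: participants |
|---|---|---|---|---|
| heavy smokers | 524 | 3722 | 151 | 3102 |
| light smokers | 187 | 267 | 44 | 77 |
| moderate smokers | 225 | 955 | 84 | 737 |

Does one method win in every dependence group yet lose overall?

No

Heavy smokers: the gum 524/3722 = 14.1%, the combination therapy 151/3102 = 4.9% → the gum
Light smokers: the gum 187/267 = 70.0%, the combination therapy 44/77 = 57.1% → the gum
Moderate smokers: the gum 225/955 = 23.6%, the combination therapy 84/737 = 11.4% → the gum
Overall: the gum 936/4944 = 18.9%, the combination therapy 279/3916 = 7.1% → the gum
The gum wins overall and in every dependence group — no reversal.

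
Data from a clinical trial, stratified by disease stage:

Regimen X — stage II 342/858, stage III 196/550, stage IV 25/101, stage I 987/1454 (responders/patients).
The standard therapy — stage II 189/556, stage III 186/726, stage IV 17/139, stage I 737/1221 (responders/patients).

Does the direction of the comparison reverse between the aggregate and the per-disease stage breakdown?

Stage II: Regimen X 342/858 = 39.9%, the standard therapy 189/556 = 34.0% → Regimen X
Stage III: Regimen X 196/550 = 35.6%, the standard therapy 186/726 = 25.6% → Regimen X
Stage IV: Regimen X 25/101 = 24.8%, the standard therapy 17/139 = 12.2% → Regimen X
Stage I: Regimen X 987/1454 = 67.9%, the standard therapy 737/1221 = 60.4% → Regimen X
Overall: Regimen X 1550/2963 = 52.3%, the standard therapy 1129/2642 = 42.7% → Regimen X
Regimen X wins overall and in every disease group — no reversal.

No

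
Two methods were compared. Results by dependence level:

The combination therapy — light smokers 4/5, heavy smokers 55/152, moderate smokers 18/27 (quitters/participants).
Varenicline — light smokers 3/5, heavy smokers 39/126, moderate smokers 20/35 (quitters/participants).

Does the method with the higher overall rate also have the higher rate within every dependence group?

Light smokers: the combination therapy 4/5 = 80.0%, varenicline 3/5 = 60.0% → the combination therapy
Heavy smokers: the combination therapy 55/152 = 36.2%, varenicline 39/126 = 31.0% → the combination therapy
Moderate smokers: the combination therapy 18/27 = 66.7%, varenicline 20/35 = 57.1% → the combination therapy
Overall: the combination therapy 77/184 = 41.8%, varenicline 62/166 = 37.3% → the combination therapy
The combination therapy wins overall and in every dependence group — no reversal.

Yes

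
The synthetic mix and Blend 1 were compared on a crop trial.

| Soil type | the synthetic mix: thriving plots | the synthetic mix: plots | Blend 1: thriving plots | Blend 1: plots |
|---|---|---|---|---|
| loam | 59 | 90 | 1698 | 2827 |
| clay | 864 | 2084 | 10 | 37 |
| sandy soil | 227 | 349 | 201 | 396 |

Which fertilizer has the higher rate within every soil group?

the synthetic mix

Loam: the synthetic mix 59/90 = 65.6%, Blend 1 1698/2827 = 60.1% → the synthetic mix
Clay: the synthetic mix 864/2084 = 41.5%, Blend 1 10/37 = 27.0% → the synthetic mix
Sandy soil: the synthetic mix 227/349 = 65.0%, Blend 1 201/396 = 50.8% → the synthetic mix
The synthetic mix has the higher rate in all 3 groups.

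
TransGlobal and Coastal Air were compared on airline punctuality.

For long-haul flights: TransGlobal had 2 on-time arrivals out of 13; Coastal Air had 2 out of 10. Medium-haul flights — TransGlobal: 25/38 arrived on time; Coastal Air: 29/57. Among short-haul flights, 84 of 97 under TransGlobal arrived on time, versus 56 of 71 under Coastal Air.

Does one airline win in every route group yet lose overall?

Long-haul: TransGlobal 2/13 = 15.4%, Coastal Air 2/10 = 20.0% → Coastal Air
Medium-haul: TransGlobal 25/38 = 65.8%, Coastal Air 29/57 = 50.9% → TransGlobal
Short-haul: TransGlobal 84/97 = 86.6%, Coastal Air 56/71 = 78.9% → TransGlobal
Overall: TransGlobal 111/148 = 75.0%, Coastal Air 87/138 = 63.0% → TransGlobal
Neither sweeps: TransGlobal wins 2 of 3 groups, Coastal Air wins 1. TransGlobal wins overall but not every group — no Simpson reversal.

No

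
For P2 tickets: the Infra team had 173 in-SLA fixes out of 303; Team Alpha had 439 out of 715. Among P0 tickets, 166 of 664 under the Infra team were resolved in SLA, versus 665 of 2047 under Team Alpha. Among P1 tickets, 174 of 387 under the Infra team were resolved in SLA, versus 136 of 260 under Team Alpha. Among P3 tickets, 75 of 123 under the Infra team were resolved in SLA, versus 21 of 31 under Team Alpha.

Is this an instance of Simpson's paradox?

P2: the Infra team 173/303 = 57.1%, Team Alpha 439/715 = 61.4% → Team Alpha
P0: the Infra team 166/664 = 25.0%, Team Alpha 665/2047 = 32.5% → Team Alpha
P1: the Infra team 174/387 = 45.0%, Team Alpha 136/260 = 52.3% → Team Alpha
P3: the Infra team 75/123 = 61.0%, Team Alpha 21/31 = 67.7% → Team Alpha
Overall: the Infra team 588/1477 = 39.8%, Team Alpha 1261/3053 = 41.3% → Team Alpha
Team Alpha wins overall and in every ticket group — no reversal.

No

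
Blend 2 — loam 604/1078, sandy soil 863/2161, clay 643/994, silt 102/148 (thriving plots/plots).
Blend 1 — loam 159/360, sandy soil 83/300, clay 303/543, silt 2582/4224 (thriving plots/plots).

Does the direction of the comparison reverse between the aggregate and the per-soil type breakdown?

Loam: Blend 2 604/1078 = 56.0%, Blend 1 159/360 = 44.2% → Blend 2
Sandy soil: Blend 2 863/2161 = 39.9%, Blend 1 83/300 = 27.7% → Blend 2
Clay: Blend 2 643/994 = 64.7%, Blend 1 303/543 = 55.8% → Blend 2
Silt: Blend 2 102/148 = 68.9%, Blend 1 2582/4224 = 61.1% → Blend 2
Overall: Blend 2 2212/4381 = 50.5%, Blend 1 3127/5427 = 57.6% → Blend 1
Blend 2 wins each soil group but Blend 1 wins overall — the comparison reverses. Blend 2's plots skew toward sandy soil, which has a lower base rate.

Yes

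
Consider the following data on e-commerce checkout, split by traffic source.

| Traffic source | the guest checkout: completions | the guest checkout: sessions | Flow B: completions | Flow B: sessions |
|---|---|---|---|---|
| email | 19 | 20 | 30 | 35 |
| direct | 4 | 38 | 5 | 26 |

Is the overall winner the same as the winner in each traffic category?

Email: the guest checkout 19/20 = 95.0%, Flow B 30/35 = 85.7% → the guest checkout
Direct: the guest checkout 4/38 = 10.5%, Flow B 5/26 = 19.2% → Flow B
Overall: the guest checkout 23/58 = 39.7%, Flow B 35/61 = 57.4% → Flow B
Neither sweeps: the guest checkout wins 1 of 2 groups, Flow B wins 1. Flow B wins overall but not every group — no Simpson reversal.

No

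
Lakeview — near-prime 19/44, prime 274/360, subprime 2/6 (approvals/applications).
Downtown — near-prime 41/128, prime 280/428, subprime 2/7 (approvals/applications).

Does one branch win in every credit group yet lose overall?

Near-prime: Lakeview 19/44 = 43.2%, Downtown 41/128 = 32.0% → Lakeview
Prime: Lakeview 274/360 = 76.1%, Downtown 280/428 = 65.4% → Lakeview
Subprime: Lakeview 2/6 = 33.3%, Downtown 2/7 = 28.6% → Lakeview
Overall: Lakeview 295/410 = 72.0%, Downtown 323/563 = 57.4% → Lakeview
Lakeview wins overall and in every credit group — no reversal.

No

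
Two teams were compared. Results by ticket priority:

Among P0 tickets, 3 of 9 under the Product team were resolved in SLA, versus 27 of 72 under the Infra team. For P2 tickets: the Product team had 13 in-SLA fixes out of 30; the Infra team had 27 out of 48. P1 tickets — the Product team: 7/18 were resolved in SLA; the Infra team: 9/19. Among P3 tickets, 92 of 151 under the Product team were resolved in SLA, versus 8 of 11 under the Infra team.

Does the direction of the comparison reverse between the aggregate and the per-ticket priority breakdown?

P0: the Product team 3/9 = 33.3%, the Infra team 27/72 = 37.5% → the Infra team
P2: the Product team 13/30 = 43.3%, the Infra team 27/48 = 56.2% → the Infra team
P1: the Product team 7/18 = 38.9%, the Infra team 9/19 = 47.4% → the Infra team
P3: the Product team 92/151 = 60.9%, the Infra team 8/11 = 72.7% → the Infra team
Overall: the Product team 115/208 = 55.3%, the Infra team 71/150 = 47.3% → the Product team
The Infra team wins each ticket group but the Product team wins overall — the comparison reverses. The Infra team's tickets skew toward P0, which has a lower base rate.

Yes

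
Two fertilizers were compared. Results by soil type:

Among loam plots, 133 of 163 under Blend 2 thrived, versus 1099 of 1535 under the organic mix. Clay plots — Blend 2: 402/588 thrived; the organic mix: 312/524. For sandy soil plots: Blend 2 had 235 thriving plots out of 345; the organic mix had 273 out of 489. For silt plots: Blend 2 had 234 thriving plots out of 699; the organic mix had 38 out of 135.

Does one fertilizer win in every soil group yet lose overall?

Loam: Blend 2 133/163 = 81.6%, the organic mix 1099/1535 = 71.6% → Blend 2
Clay: Blend 2 402/588 = 68.4%, the organic mix 312/524 = 59.5% → Blend 2
Sandy soil: Blend 2 235/345 = 68.1%, the organic mix 273/489 = 55.8% → Blend 2
Silt: Blend 2 234/699 = 33.5%, the organic mix 38/135 = 28.1% → Blend 2
Overall: Blend 2 1004/1795 = 55.9%, the organic mix 1722/2683 = 64.2% → the organic mix
Blend 2 wins each soil group but the organic mix wins overall — the comparison reverses. Blend 2's plots skew toward silt, which has a lower base rate.

Yes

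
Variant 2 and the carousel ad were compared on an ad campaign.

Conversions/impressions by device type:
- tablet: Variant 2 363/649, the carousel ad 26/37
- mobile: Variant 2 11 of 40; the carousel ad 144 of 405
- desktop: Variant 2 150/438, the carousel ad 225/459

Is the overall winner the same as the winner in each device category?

Tablet: Variant 2 363/649 = 55.9%, the carousel ad 26/37 = 70.3% → the carousel ad
Mobile: Variant 2 11/40 = 27.5%, the carousel ad 144/405 = 35.6% → the carousel ad
Desktop: Variant 2 150/438 = 34.2%, the carousel ad 225/459 = 49.0% → the carousel ad
Overall: Variant 2 524/1127 = 46.5%, the carousel ad 395/901 = 43.8% → Variant 2
The carousel ad wins each device group but Variant 2 wins overall — the comparison reverses. The carousel ad's impressions skew toward mobile, which has a lower base rate.

No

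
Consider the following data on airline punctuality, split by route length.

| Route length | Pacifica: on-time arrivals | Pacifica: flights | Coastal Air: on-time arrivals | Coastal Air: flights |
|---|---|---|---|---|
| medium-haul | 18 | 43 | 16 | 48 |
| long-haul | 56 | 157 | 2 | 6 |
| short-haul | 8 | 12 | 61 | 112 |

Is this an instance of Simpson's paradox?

Yes

Medium-haul: Pacifica 18/43 = 41.9%, Coastal Air 16/48 = 33.3% → Pacifica
Long-haul: Pacifica 56/157 = 35.7%, Coastal Air 2/6 = 33.3% → Pacifica
Short-haul: Pacifica 8/12 = 66.7%, Coastal Air 61/112 = 54.5% → Pacifica
Overall: Pacifica 82/212 = 38.7%, Coastal Air 79/166 = 47.6% → Coastal Air
Pacifica wins each route group but Coastal Air wins overall — the comparison reverses. Pacifica's flights skew toward long-haul, which has a lower base rate.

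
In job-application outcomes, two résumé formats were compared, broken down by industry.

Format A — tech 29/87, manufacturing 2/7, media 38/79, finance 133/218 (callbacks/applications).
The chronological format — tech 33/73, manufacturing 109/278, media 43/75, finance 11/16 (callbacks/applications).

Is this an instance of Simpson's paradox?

Tech: Format A 29/87 = 33.3%, the chronological format 33/73 = 45.2% → the chronological format
Manufacturing: Format A 2/7 = 28.6%, the chronological format 109/278 = 39.2% → the chronological format
Media: Format A 38/79 = 48.1%, the chronological format 43/75 = 57.3% → the chronological format
Finance: Format A 133/218 = 61.0%, the chronological format 11/16 = 68.8% → the chronological format
Overall: Format A 202/391 = 51.7%, the chronological format 196/442 = 44.3% → Format A
The chronological format wins each industry group but Format A wins overall — the comparison reverses. The chronological format's applications skew toward manufacturing, which has a lower base rate.

Yes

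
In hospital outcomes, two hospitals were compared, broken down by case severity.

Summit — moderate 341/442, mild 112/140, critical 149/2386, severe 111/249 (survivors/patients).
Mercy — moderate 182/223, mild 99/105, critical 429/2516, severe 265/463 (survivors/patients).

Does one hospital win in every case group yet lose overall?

Moderate: Summit 341/442 = 77.1%, Mercy 182/223 = 81.6% → Mercy
Mild: Summit 112/140 = 80.0%, Mercy 99/105 = 94.3% → Mercy
Critical: Summit 149/2386 = 6.2%, Mercy 429/2516 = 17.1% → Mercy
Severe: Summit 111/249 = 44.6%, Mercy 265/463 = 57.2% → Mercy
Overall: Summit 713/3217 = 22.2%, Mercy 975/3307 = 29.5% → Mercy
Mercy wins overall and in every case group — no reversal.

No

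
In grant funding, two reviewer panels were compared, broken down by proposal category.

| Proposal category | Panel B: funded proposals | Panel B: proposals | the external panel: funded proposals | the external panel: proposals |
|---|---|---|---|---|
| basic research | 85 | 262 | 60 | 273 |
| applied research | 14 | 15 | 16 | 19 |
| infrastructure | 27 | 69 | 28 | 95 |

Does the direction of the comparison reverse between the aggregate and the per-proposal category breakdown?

Basic research: Panel B 85/262 = 32.4%, the external panel 60/273 = 22.0% → Panel B
Applied research: Panel B 14/15 = 93.3%, the external panel 16/19 = 84.2% → Panel B
Infrastructure: Panel B 27/69 = 39.1%, the external panel 28/95 = 29.5% → Panel B
Overall: Panel B 126/346 = 36.4%, the external panel 104/387 = 26.9% → Panel B
Panel B wins overall and in every proposal group — no reversal.

No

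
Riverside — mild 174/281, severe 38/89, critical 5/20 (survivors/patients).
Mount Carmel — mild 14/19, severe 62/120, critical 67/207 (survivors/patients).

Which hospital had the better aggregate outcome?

Riverside

Mild: Riverside 174/281 = 61.9%, Mount Carmel 14/19 = 73.7% → Mount Carmel
Severe: Riverside 38/89 = 42.7%, Mount Carmel 62/120 = 51.7% → Mount Carmel
Critical: Riverside 5/20 = 25.0%, Mount Carmel 67/207 = 32.4% → Mount Carmel
Overall: Riverside 217/390 = 55.6%, Mount Carmel 143/346 = 41.3% → Riverside
(Mount Carmel wins every case group but Riverside wins overall — Mount Carmel's patients skew toward the low-rate critical group.)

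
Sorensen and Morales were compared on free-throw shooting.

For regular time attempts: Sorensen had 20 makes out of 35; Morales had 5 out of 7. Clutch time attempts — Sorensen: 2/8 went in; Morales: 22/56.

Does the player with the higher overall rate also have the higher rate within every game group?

Regular time: Sorensen 20/35 = 57.1%, Morales 5/7 = 71.4% → Morales
Clutch time: Sorensen 2/8 = 25.0%, Morales 22/56 = 39.3% → Morales
Overall: Sorensen 22/43 = 51.2%, Morales 27/63 = 42.9% → Sorensen
Morales wins each game group but Sorensen wins overall — the comparison reverses. Morales's attempts skew toward clutch time, which has a lower base rate.

No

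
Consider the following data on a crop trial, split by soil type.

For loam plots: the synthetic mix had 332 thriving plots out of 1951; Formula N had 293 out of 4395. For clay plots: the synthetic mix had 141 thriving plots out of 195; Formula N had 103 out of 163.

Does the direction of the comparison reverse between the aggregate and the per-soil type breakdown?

Loam: the synthetic mix 332/1951 = 17.0%, Formula N 293/4395 = 6.7% → the synthetic mix
Clay: the synthetic mix 141/195 = 72.3%, Formula N 103/163 = 63.2% → the synthetic mix
Overall: the synthetic mix 473/2146 = 22.0%, Formula N 396/4558 = 8.7% → the synthetic mix
The synthetic mix wins overall and in every soil group — no reversal.

No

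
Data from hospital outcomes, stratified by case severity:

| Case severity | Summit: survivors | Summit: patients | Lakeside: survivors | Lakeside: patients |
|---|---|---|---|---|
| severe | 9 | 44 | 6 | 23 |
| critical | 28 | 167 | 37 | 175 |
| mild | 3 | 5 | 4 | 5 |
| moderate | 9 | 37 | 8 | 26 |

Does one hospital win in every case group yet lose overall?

Severe: Summit 9/44 = 20.5%, Lakeside 6/23 = 26.1% → Lakeside
Critical: Summit 28/167 = 16.8%, Lakeside 37/175 = 21.1% → Lakeside
Mild: Summit 3/5 = 60.0%, Lakeside 4/5 = 80.0% → Lakeside
Moderate: Summit 9/37 = 24.3%, Lakeside 8/26 = 30.8% → Lakeside
Overall: Summit 49/253 = 19.4%, Lakeside 55/229 = 24.0% → Lakeside
Lakeside wins overall and in every case group — no reversal.

No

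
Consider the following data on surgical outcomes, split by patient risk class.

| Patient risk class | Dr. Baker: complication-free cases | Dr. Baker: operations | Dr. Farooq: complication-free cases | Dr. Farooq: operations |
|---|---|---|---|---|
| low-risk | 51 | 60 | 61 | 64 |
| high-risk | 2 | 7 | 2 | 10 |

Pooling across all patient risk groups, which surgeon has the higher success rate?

Low-risk: Dr. Baker 51/60 = 85.0%, Dr. Farooq 61/64 = 95.3% → Dr. Farooq
High-risk: Dr. Baker 2/7 = 28.6%, Dr. Farooq 2/10 = 20.0% → Dr. Baker
Overall: Dr. Baker 53/67 = 79.1%, Dr. Farooq 63/74 = 85.1% → Dr. Farooq
(Neither sweeps every patient risk group, but Dr. Farooq has the higher pooled rate.)

Dr. Farooq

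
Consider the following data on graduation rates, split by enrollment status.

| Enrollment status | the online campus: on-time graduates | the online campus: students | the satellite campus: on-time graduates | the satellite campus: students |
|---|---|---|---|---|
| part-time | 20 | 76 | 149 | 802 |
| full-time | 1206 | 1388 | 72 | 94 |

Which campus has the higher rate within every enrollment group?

the online campus

Part-time: the online campus 20/76 = 26.3%, the satellite campus 149/802 = 18.6% → the online campus
Full-time: the online campus 1206/1388 = 86.9%, the satellite campus 72/94 = 76.6% → the online campus
The online campus has the higher rate in both groups.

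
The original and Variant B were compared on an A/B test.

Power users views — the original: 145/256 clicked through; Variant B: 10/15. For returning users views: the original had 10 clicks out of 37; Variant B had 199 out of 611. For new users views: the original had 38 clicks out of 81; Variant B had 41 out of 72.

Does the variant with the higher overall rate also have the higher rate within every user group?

Power users: the original 145/256 = 56.6%, Variant B 10/15 = 66.7% → Variant B
Returning users: the original 10/37 = 27.0%, Variant B 199/611 = 32.6% → Variant B
New users: the original 38/81 = 46.9%, Variant B 41/72 = 56.9% → Variant B
Overall: the original 193/374 = 51.6%, Variant B 250/698 = 35.8% → the original
Variant B wins each user group but the original wins overall — the comparison reverses. Variant B's views skew toward returning users, which has a lower base rate.

No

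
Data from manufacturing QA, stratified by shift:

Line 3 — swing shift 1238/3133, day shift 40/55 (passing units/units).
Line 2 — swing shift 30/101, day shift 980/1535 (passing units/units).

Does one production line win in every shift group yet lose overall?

Yes

Swing shift: Line 3 1238/3133 = 39.5%, Line 2 30/101 = 29.7% → Line 3
Day shift: Line 3 40/55 = 72.7%, Line 2 980/1535 = 63.8% → Line 3
Overall: Line 3 1278/3188 = 40.1%, Line 2 1010/1636 = 61.7% → Line 2
Line 3 wins each shift group but Line 2 wins overall — the comparison reverses. Line 3's units skew toward swing shift, which has a lower base rate.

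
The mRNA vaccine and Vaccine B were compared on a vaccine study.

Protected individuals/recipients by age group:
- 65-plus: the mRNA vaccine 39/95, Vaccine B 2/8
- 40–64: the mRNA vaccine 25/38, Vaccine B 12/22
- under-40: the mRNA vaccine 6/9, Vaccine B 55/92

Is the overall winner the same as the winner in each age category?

65-plus: the mRNA vaccine 39/95 = 41.1%, Vaccine B 2/8 = 25.0% → the mRNA vaccine
40–64: the mRNA vaccine 25/38 = 65.8%, Vaccine B 12/22 = 54.5% → the mRNA vaccine
Under-40: the mRNA vaccine 6/9 = 66.7%, Vaccine B 55/92 = 59.8% → the mRNA vaccine
Overall: the mRNA vaccine 70/142 = 49.3%, Vaccine B 69/122 = 56.6% → Vaccine B
The mRNA vaccine wins each age group but Vaccine B wins overall — the comparison reverses. The mRNA vaccine's recipients skew toward 65-plus, which has a lower base rate.

No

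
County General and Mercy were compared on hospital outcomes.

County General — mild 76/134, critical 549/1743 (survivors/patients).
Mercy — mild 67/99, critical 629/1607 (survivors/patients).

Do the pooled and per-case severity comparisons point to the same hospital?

Yes

Mild: County General 76/134 = 56.7%, Mercy 67/99 = 67.7% → Mercy
Critical: County General 549/1743 = 31.5%, Mercy 629/1607 = 39.1% → Mercy
Overall: County General 625/1877 = 33.3%, Mercy 696/1706 = 40.8% → Mercy
Mercy wins overall and in every case group — no reversal.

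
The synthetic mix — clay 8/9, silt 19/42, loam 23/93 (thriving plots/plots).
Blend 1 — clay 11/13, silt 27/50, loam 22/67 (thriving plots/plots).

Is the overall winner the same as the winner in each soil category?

No

Clay: the synthetic mix 8/9 = 88.9%, Blend 1 11/13 = 84.6% → the synthetic mix
Silt: the synthetic mix 19/42 = 45.2%, Blend 1 27/50 = 54.0% → Blend 1
Loam: the synthetic mix 23/93 = 24.7%, Blend 1 22/67 = 32.8% → Blend 1
Overall: the synthetic mix 50/144 = 34.7%, Blend 1 60/130 = 46.2% → Blend 1
Neither sweeps: the synthetic mix wins 1 of 3 groups, Blend 1 wins 2. Blend 1 wins overall but not every group — no Simpson reversal.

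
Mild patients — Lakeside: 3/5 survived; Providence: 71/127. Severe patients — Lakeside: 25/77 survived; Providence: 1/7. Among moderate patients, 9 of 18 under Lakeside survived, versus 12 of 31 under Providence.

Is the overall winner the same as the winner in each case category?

Mild: Lakeside 3/5 = 60.0%, Providence 71/127 = 55.9% → Lakeside
Severe: Lakeside 25/77 = 32.5%, Providence 1/7 = 14.3% → Lakeside
Moderate: Lakeside 9/18 = 50.0%, Providence 12/31 = 38.7% → Lakeside
Overall: Lakeside 37/100 = 37.0%, Providence 84/165 = 50.9% → Providence
Lakeside wins each case group but Providence wins overall — the comparison reverses. Lakeside's patients skew toward severe, which has a lower base rate.

No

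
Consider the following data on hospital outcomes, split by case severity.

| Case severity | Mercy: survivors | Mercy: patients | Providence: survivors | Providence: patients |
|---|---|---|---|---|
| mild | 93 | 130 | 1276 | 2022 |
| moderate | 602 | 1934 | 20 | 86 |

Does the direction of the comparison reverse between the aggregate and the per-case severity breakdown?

Mild: Mercy 93/130 = 71.5%, Providence 1276/2022 = 63.1% → Mercy
Moderate: Mercy 602/1934 = 31.1%, Providence 20/86 = 23.3% → Mercy
Overall: Mercy 695/2064 = 33.7%, Providence 1296/2108 = 61.5% → Providence
Mercy wins each case group but Providence wins overall — the comparison reverses. Mercy's patients skew toward moderate, which has a lower base rate.

Yes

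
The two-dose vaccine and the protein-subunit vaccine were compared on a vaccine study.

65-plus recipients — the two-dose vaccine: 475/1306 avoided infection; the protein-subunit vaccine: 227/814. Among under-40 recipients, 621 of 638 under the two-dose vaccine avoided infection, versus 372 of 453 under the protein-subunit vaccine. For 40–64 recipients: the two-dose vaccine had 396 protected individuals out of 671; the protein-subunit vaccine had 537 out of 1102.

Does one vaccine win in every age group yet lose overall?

65-plus: the two-dose vaccine 475/1306 = 36.4%, the protein-subunit vaccine 227/814 = 27.9% → the two-dose vaccine
Under-40: the two-dose vaccine 621/638 = 97.3%, the protein-subunit vaccine 372/453 = 82.1% → the two-dose vaccine
40–64: the two-dose vaccine 396/671 = 59.0%, the protein-subunit vaccine 537/1102 = 48.7% → the two-dose vaccine
Overall: the two-dose vaccine 1492/2615 = 57.1%, the protein-subunit vaccine 1136/2369 = 48.0% → the two-dose vaccine
The two-dose vaccine wins overall and in every age group — no reversal.

No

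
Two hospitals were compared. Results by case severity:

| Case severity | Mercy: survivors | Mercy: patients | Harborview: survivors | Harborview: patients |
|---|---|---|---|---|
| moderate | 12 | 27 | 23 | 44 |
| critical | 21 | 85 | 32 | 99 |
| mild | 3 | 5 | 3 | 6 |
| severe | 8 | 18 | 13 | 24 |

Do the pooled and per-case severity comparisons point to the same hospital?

Moderate: Mercy 12/27 = 44.4%, Harborview 23/44 = 52.3% → Harborview
Critical: Mercy 21/85 = 24.7%, Harborview 32/99 = 32.3% → Harborview
Mild: Mercy 3/5 = 60.0%, Harborview 3/6 = 50.0% → Mercy
Severe: Mercy 8/18 = 44.4%, Harborview 13/24 = 54.2% → Harborview
Overall: Mercy 44/135 = 32.6%, Harborview 71/173 = 41.0% → Harborview
Neither sweeps: Mercy wins 1 of 4 groups, Harborview wins 3. Harborview wins overall but not every group — no Simpson reversal.

No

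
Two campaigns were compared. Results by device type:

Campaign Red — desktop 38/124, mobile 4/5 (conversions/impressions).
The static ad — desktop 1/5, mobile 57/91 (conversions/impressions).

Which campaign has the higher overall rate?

the static ad

Desktop: Campaign Red 38/124 = 30.6%, the static ad 1/5 = 20.0% → Campaign Red
Mobile: Campaign Red 4/5 = 80.0%, the static ad 57/91 = 62.6% → Campaign Red
Overall: Campaign Red 42/129 = 32.6%, the static ad 58/96 = 60.4% → the static ad
(Campaign Red wins every device group but the static ad wins overall — Campaign Red's impressions skew toward the low-rate desktop group.)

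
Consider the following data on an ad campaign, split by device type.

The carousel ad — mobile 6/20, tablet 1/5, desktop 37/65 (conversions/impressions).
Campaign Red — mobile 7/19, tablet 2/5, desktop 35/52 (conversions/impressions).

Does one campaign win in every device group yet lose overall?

No

Mobile: the carousel ad 6/20 = 30.0%, Campaign Red 7/19 = 36.8% → Campaign Red
Tablet: the carousel ad 1/5 = 20.0%, Campaign Red 2/5 = 40.0% → Campaign Red
Desktop: the carousel ad 37/65 = 56.9%, Campaign Red 35/52 = 67.3% → Campaign Red
Overall: the carousel ad 44/90 = 48.9%, Campaign Red 44/76 = 57.9% → Campaign Red
Campaign Red wins overall and in every device group — no reversal.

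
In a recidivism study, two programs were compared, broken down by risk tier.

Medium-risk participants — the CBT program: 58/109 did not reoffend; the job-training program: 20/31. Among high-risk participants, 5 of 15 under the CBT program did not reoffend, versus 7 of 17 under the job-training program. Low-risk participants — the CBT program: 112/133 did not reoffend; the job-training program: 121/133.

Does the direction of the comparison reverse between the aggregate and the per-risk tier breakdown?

No

Medium-risk: the CBT program 58/109 = 53.2%, the job-training program 20/31 = 64.5% → the job-training program
High-risk: the CBT program 5/15 = 33.3%, the job-training program 7/17 = 41.2% → the job-training program
Low-risk: the CBT program 112/133 = 84.2%, the job-training program 121/133 = 91.0% → the job-training program
Overall: the CBT program 175/257 = 68.1%, the job-training program 148/181 = 81.8% → the job-training program
The job-training program wins overall and in every risk group — no reversal.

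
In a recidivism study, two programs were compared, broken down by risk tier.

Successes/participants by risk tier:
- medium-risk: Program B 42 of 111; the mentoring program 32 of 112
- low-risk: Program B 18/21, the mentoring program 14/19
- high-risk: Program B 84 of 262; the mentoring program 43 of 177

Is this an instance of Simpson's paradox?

Medium-risk: Program B 42/111 = 37.8%, the mentoring program 32/112 = 28.6% → Program B
Low-risk: Program B 18/21 = 85.7%, the mentoring program 14/19 = 73.7% → Program B
High-risk: Program B 84/262 = 32.1%, the mentoring program 43/177 = 24.3% → Program B
Overall: Program B 144/394 = 36.5%, the mentoring program 89/308 = 28.9% → Program B
Program B wins overall and in every risk group — no reversal.

No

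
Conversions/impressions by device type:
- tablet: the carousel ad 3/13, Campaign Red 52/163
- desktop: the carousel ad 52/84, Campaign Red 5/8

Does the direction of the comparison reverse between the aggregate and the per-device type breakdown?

Yes

Tablet: the carousel ad 3/13 = 23.1%, Campaign Red 52/163 = 31.9% → Campaign Red
Desktop: the carousel ad 52/84 = 61.9%, Campaign Red 5/8 = 62.5% → Campaign Red
Overall: the carousel ad 55/97 = 56.7%, Campaign Red 57/171 = 33.3% → the carousel ad
Campaign Red wins each device group but the carousel ad wins overall — the comparison reverses. Campaign Red's impressions skew toward tablet, which has a lower base rate.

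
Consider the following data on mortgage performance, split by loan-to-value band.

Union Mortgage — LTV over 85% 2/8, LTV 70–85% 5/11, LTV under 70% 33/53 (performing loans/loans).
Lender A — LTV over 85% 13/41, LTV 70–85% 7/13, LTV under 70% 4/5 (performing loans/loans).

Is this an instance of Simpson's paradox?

LTV over 85%: Union Mortgage 2/8 = 25.0%, Lender A 13/41 = 31.7% → Lender A
LTV 70–85%: Union Mortgage 5/11 = 45.5%, Lender A 7/13 = 53.8% → Lender A
LTV under 70%: Union Mortgage 33/53 = 62.3%, Lender A 4/5 = 80.0% → Lender A
Overall: Union Mortgage 40/72 = 55.6%, Lender A 24/59 = 40.7% → Union Mortgage
Lender A wins each loan-to-value group but Union Mortgage wins overall — the comparison reverses. Lender A's loans skew toward LTV over 85%, which has a lower base rate.

Yes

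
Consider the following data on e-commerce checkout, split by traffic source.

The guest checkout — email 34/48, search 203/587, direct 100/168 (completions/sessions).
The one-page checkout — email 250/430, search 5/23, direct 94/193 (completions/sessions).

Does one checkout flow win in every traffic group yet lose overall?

Yes

Email: the guest checkout 34/48 = 70.8%, the one-page checkout 250/430 = 58.1% → the guest checkout
Search: the guest checkout 203/587 = 34.6%, the one-page checkout 5/23 = 21.7% → the guest checkout
Direct: the guest checkout 100/168 = 59.5%, the one-page checkout 94/193 = 48.7% → the guest checkout
Overall: the guest checkout 337/803 = 42.0%, the one-page checkout 349/646 = 54.0% → the one-page checkout
The guest checkout wins each traffic group but the one-page checkout wins overall — the comparison reverses. The guest checkout's sessions skew toward search, which has a lower base rate.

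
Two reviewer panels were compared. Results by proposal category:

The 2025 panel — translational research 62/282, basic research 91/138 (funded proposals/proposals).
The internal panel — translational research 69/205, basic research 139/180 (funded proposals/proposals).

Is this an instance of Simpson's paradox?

Translational research: the 2025 panel 62/282 = 22.0%, the internal panel 69/205 = 33.7% → the internal panel
Basic research: the 2025 panel 91/138 = 65.9%, the internal panel 139/180 = 77.2% → the internal panel
Overall: the 2025 panel 153/420 = 36.4%, the internal panel 208/385 = 54.0% → the internal panel
The internal panel wins overall and in every proposal group — no reversal.

No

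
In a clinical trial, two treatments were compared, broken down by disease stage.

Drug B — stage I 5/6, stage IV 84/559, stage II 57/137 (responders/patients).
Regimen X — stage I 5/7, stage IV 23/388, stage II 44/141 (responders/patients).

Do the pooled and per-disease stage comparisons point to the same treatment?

Stage I: Drug B 5/6 = 83.3%, Regimen X 5/7 = 71.4% → Drug B
Stage IV: Drug B 84/559 = 15.0%, Regimen X 23/388 = 5.9% → Drug B
Stage II: Drug B 57/137 = 41.6%, Regimen X 44/141 = 31.2% → Drug B
Overall: Drug B 146/702 = 20.8%, Regimen X 72/536 = 13.4% → Drug B
Drug B wins overall and in every disease group — no reversal.

Yes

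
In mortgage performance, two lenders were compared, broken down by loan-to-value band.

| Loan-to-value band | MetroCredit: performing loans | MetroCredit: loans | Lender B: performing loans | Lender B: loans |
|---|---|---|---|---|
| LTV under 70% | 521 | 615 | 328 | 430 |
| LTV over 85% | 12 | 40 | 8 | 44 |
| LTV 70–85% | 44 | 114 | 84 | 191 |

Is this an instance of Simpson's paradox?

LTV under 70%: MetroCredit 521/615 = 84.7%, Lender B 328/430 = 76.3% → MetroCredit
LTV over 85%: MetroCredit 12/40 = 30.0%, Lender B 8/44 = 18.2% → MetroCredit
LTV 70–85%: MetroCredit 44/114 = 38.6%, Lender B 84/191 = 44.0% → Lender B
Overall: MetroCredit 577/769 = 75.0%, Lender B 420/665 = 63.2% → MetroCredit
Neither sweeps: MetroCredit wins 2 of 3 groups, Lender B wins 1. MetroCredit wins overall but not every group — no Simpson reversal.

No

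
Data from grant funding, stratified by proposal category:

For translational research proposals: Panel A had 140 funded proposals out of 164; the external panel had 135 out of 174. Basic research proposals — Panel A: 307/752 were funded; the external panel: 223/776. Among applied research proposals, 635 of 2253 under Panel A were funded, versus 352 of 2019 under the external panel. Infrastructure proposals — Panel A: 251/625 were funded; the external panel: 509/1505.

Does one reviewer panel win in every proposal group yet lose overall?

No

Translational research: Panel A 140/164 = 85.4%, the external panel 135/174 = 77.6% → Panel A
Basic research: Panel A 307/752 = 40.8%, the external panel 223/776 = 28.7% → Panel A
Applied research: Panel A 635/2253 = 28.2%, the external panel 352/2019 = 17.4% → Panel A
Infrastructure: Panel A 251/625 = 40.2%, the external panel 509/1505 = 33.8% → Panel A
Overall: Panel A 1333/3794 = 35.1%, the external panel 1219/4474 = 27.2% → Panel A
Panel A wins overall and in every proposal group — no reversal.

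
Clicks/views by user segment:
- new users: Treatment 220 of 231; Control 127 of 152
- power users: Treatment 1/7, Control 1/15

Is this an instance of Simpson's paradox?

No

New users: Treatment 220/231 = 95.2%, Control 127/152 = 83.6% → Treatment
Power users: Treatment 1/7 = 14.3%, Control 1/15 = 6.7% → Treatment
Overall: Treatment 221/238 = 92.9%, Control 128/167 = 76.6% → Treatment
Treatment wins overall and in every user group — no reversal.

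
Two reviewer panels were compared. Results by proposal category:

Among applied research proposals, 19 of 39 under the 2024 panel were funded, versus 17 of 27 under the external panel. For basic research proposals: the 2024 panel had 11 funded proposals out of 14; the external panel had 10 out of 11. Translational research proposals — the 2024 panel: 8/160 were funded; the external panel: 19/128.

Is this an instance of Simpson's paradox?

No

Applied research: the 2024 panel 19/39 = 48.7%, the external panel 17/27 = 63.0% → the external panel
Basic research: the 2024 panel 11/14 = 78.6%, the external panel 10/11 = 90.9% → the external panel
Translational research: the 2024 panel 8/160 = 5.0%, the external panel 19/128 = 14.8% → the external panel
Overall: the 2024 panel 38/213 = 17.8%, the external panel 46/166 = 27.7% → the external panel
The external panel wins overall and in every proposal group — no reversal.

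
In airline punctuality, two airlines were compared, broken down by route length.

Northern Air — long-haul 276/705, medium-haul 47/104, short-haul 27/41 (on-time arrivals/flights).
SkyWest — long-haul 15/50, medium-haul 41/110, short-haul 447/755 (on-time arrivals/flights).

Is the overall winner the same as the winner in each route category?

Long-haul: Northern Air 276/705 = 39.1%, SkyWest 15/50 = 30.0% → Northern Air
Medium-haul: Northern Air 47/104 = 45.2%, SkyWest 41/110 = 37.3% → Northern Air
Short-haul: Northern Air 27/41 = 65.9%, SkyWest 447/755 = 59.2% → Northern Air
Overall: Northern Air 350/850 = 41.2%, SkyWest 503/915 = 55.0% → SkyWest
Northern Air wins each route group but SkyWest wins overall — the comparison reverses. Northern Air's flights skew toward long-haul, which has a lower base rate.

No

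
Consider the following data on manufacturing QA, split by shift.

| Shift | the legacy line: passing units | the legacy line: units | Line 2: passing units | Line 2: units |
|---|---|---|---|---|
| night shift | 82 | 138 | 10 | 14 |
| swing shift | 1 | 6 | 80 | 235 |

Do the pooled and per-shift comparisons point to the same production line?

Night shift: the legacy line 82/138 = 59.4%, Line 2 10/14 = 71.4% → Line 2
Swing shift: the legacy line 1/6 = 16.7%, Line 2 80/235 = 34.0% → Line 2
Overall: the legacy line 83/144 = 57.6%, Line 2 90/249 = 36.1% → the legacy line
Line 2 wins each shift group but the legacy line wins overall — the comparison reverses. Line 2's units skew toward swing shift, which has a lower base rate.

No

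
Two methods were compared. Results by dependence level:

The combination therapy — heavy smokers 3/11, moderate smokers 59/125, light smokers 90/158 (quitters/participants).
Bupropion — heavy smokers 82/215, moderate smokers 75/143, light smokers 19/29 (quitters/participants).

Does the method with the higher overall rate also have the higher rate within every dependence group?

Heavy smokers: the combination therapy 3/11 = 27.3%, bupropion 82/215 = 38.1% → bupropion
Moderate smokers: the combination therapy 59/125 = 47.2%, bupropion 75/143 = 52.4% → bupropion
Light smokers: the combination therapy 90/158 = 57.0%, bupropion 19/29 = 65.5% → bupropion
Overall: the combination therapy 152/294 = 51.7%, bupropion 176/387 = 45.5% → the combination therapy
Bupropion wins each dependence group but the combination therapy wins overall — the comparison reverses. Bupropion's participants skew toward heavy smokers, which has a lower base rate.

No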